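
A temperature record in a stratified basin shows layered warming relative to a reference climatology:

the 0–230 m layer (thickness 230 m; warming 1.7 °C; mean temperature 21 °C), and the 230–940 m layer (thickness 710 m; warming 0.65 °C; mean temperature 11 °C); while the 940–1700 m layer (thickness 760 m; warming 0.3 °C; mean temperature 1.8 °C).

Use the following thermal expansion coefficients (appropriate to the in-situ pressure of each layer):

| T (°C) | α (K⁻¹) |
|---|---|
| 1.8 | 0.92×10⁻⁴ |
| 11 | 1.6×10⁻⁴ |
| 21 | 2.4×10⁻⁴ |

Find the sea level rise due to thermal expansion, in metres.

about 0.189 m

Layer 1 at 21 °C → α = 2.4×10⁻⁴ K⁻¹
Layer 2 at 11 °C → α = 1.6×10⁻⁴ K⁻¹
Layer 3 at 1.8 °C → α = 0.92×10⁻⁴ K⁻¹
Layer 1: 2.4×10⁻⁴ × 1.7 × 230 = 0.09384 m
230–940 m: 1.6×10⁻⁴ × 710 × 0.65 = 0.07384 m
940–1700 m: 0.3 × 0.92×10⁻⁴ × 760 = 0.020976 m
Δh = 0.09384 + 0.07384 + 0.020976 = 0.188656 m ≈ 0.189 m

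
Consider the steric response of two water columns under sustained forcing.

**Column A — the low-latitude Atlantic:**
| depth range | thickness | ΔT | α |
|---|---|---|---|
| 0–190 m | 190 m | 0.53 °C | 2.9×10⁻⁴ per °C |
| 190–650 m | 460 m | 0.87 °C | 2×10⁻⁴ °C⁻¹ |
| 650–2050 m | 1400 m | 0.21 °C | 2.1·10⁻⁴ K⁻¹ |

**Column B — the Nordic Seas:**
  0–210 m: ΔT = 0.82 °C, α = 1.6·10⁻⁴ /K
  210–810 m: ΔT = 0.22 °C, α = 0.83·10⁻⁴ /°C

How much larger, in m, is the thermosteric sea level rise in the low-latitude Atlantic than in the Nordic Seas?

0.132 m

A Layer 1: 0.53 × 190 × 2.9×10⁻⁴ = 0.029203 m
A 190–650 m: 0.87 × 2×10⁻⁴ × 460 = 0.08004 m
A 650–2050 m: 1400 × 2.1×10⁻⁴ × 0.21 = 0.06174 m
A total: 0.170983 m
B 0–210 m: 0.82 × 210 × 1.6×10⁻⁴ = 0.027552 m
B 210–810 m: 600 × 0.22 × 0.83×10⁻⁴ = 0.010956 m
B total: 0.038508 m
Difference: 0.170983 − 0.038508 = 0.132475 m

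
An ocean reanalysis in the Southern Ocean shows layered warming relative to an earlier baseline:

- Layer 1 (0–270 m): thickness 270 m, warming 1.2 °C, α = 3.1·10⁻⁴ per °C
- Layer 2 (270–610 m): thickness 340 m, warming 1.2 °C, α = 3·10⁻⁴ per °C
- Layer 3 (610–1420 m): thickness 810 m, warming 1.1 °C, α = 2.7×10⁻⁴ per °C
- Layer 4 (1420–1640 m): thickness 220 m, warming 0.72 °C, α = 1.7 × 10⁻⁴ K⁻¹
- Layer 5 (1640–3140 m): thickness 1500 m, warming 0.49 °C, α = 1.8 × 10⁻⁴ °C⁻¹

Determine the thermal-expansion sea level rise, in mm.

Δh = 620 mm

Layer 1: 270 × 1.2 × 3.1×10⁻⁴ = 0.10044 m
Layer 2: 340 × 1.2 × 3×10⁻⁴ = 0.12240 m
610–1420 m: 1.1 × 810 × 2.7×10⁻⁴ = 0.24057 m
Layer 4: 220 × 1.7×10⁻⁴ × 0.72 = 0.026928 m
1640–3140 m: 1.8×10⁻⁴ × 0.49 × 1500 = 0.13230 m
Δh = 0.10044 + 0.12240 + 0.24057 + 0.026928 + 0.13230 = 0.622638 m ≈ 620 mm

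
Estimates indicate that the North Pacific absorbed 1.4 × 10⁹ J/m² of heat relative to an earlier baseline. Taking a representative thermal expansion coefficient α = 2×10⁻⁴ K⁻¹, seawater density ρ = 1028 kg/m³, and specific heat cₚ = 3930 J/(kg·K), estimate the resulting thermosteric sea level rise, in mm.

69.3 mm of thermosteric rise

Δh = αQ/(ρcₚ) = 2×10⁻⁴ × 1.4×10⁹ / (1028 × 3930) ≈ 0.069306 m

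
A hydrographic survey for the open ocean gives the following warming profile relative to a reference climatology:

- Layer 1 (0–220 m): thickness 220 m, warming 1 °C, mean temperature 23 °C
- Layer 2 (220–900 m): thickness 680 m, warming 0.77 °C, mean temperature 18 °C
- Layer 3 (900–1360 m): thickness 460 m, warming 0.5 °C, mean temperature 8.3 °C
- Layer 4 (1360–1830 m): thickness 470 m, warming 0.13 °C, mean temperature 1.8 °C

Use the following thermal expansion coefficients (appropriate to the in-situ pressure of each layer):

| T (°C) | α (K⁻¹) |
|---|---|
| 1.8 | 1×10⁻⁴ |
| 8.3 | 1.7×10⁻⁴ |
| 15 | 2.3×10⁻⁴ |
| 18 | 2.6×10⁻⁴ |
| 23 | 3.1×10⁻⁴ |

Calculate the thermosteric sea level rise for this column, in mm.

Δh ≈ 250 mm

Layer 1 at 23 °C → α = 3.1×10⁻⁴ K⁻¹
Layer 2 at 18 °C → α = 2.6×10⁻⁴ K⁻¹
Layer 3 at 8.3 °C → α = 1.7×10⁻⁴ K⁻¹
Layer 4 at 1.8 °C → α = 1×10⁻⁴ K⁻¹
3.1×10⁻⁴ × 1 × 220 = 0.06820 m
220–900 m: 2.6×10⁻⁴ × 0.77 × 680 = 0.136136 m
1.7×10⁻⁴ × 460 × 0.5 = 0.03910 m
1360–1830 m: 1×10⁻⁴ × 470 × 0.13 = 0.00611 m
Δh = 0.06820 + 0.136136 + 0.03910 + 0.00611 = 0.249546 m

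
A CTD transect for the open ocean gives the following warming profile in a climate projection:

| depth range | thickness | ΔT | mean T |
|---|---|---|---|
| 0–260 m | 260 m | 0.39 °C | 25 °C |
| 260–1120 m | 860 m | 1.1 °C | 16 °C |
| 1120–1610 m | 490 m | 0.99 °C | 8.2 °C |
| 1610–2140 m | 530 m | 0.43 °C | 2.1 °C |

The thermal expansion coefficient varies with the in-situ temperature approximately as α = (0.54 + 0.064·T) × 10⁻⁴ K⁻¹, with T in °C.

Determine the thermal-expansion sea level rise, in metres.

Layer 1: α = (0.54 + 0.064×25)×10⁻⁴ = 2.14×10⁻⁴ K⁻¹
Layer 2: α = (0.54 + 0.064×16)×10⁻⁴ = 1.564×10⁻⁴ K⁻¹
Layer 3: α = (0.54 + 0.064×8.2)×10⁻⁴ = 1.0648×10⁻⁴ K⁻¹
Layer 4: α = (0.54 + 0.064×2.1)×10⁻⁴ = 0.6744×10⁻⁴ K⁻¹
2.14×10⁻⁴ × 0.39 × 260 = 0.0216996 m
Layer 2: 1.1 × 1.564×10⁻⁴ × 860 = 0.1479544 m
1120–1610 m: 490 × 0.99 × 1.0648×10⁻⁴ = 0.051653448 m
0.6744×10⁻⁴ × 530 × 0.43 = 0.015369576 m
Δh = 0.0216996 + 0.1479544 + 0.051653448 + 0.015369576 = 0.236677024 m

Δh ≈ 0.24 m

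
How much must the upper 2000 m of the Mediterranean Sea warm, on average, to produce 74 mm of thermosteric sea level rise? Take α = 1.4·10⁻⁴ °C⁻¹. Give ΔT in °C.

ΔT = Δh/(αH) = 0.074 / (1.4×10⁻⁴ × 2000) ≈ 0.2643 °C

about 0.264 °C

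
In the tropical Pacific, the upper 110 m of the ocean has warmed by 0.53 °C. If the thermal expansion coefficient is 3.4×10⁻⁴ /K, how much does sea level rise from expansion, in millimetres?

19.8 mm of thermosteric rise

Δh = αΔT·H = 3.4×10⁻⁴ × 0.53 × 110 = 0.019822 m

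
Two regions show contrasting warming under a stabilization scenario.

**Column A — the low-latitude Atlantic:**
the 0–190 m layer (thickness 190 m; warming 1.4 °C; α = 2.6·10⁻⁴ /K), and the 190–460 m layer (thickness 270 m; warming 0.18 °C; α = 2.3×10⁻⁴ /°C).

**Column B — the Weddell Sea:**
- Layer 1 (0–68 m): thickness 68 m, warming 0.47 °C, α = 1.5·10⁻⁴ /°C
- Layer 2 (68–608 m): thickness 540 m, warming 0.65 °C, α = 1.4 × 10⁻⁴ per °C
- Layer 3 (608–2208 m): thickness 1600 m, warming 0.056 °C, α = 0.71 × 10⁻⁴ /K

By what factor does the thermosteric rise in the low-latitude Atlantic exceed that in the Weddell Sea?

1.3

A Layer 1: 1.4 × 190 × 2.6×10⁻⁴ = 0.06916 m
A 190–460 m: 270 × 2.3×10⁻⁴ × 0.18 = 0.011178 m
A total: 0.080338 m
B 0–68 m: 68 × 0.47 × 1.5×10⁻⁴ = 0.004794 m
B Layer 2: 540 × 1.4×10⁻⁴ × 0.65 = 0.04914 m
B Layer 3: 0.056 × 0.71×10⁻⁴ × 1600 = 0.0063616 m
B total: 0.0602956 m
Ratio: 0.080338 / 0.0602956 ≈ 1.332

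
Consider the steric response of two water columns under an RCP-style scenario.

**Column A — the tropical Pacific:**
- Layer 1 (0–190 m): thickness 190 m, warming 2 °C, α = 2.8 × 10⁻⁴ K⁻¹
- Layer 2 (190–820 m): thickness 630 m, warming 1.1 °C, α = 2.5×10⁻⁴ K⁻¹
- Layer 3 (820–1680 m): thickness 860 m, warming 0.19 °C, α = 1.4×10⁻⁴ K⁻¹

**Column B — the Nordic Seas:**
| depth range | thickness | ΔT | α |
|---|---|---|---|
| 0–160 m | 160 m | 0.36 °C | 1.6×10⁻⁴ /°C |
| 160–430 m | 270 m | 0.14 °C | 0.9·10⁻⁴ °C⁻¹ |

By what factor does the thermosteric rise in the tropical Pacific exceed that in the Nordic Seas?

≈ 24.0×

A 0–190 m: 2.8×10⁻⁴ × 190 × 2 = 0.10640 m
A Layer 2: 1.1 × 2.5×10⁻⁴ × 630 = 0.17325 m
A 0.19 × 860 × 1.4×10⁻⁴ = 0.022876 m
A total: 0.302526 m
B 1.6×10⁻⁴ × 0.36 × 160 = 0.009216 m
B Layer 2: 270 × 0.9×10⁻⁴ × 0.14 = 0.003402 m
B total: 0.012618 m
Ratio: 0.302526 / 0.012618 ≈ 23.98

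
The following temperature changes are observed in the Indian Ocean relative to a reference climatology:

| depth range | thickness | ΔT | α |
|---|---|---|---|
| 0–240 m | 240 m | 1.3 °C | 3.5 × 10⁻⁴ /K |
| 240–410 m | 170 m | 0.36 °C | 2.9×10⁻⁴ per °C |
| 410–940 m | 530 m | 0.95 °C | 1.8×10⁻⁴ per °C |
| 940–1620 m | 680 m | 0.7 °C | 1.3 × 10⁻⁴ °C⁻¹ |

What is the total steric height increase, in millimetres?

279 mm of thermosteric rise

Layer 1: 240 × 3.5×10⁻⁴ × 1.3 = 0.10920 m
170 × 2.9×10⁻⁴ × 0.36 = 0.017748 m
Layer 3: 0.95 × 1.8×10⁻⁴ × 530 = 0.09063 m
0.7 × 1.3×10⁻⁴ × 680 = 0.06188 m
Δh = 0.10920 + 0.017748 + 0.09063 + 0.06188 = 0.279458 m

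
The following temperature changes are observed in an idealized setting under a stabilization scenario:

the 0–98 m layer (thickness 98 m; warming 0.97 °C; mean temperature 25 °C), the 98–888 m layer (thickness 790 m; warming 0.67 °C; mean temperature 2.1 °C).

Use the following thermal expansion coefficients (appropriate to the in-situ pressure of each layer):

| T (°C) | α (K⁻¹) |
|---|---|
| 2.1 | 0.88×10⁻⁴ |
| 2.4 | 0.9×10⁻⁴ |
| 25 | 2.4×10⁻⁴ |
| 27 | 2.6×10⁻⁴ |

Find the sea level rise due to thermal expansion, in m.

about 0.0694 m

Layer 1 at 25 °C → α = 2.4×10⁻⁴ K⁻¹
Layer 2 at 2.1 °C → α = 0.88×10⁻⁴ K⁻¹
0–98 m: 0.97 × 2.4×10⁻⁴ × 98 = 0.0228144 m
Layer 2: 0.88×10⁻⁴ × 0.67 × 790 = 0.0465784 m
Δh = 0.0228144 + 0.0465784 = 0.0693928 m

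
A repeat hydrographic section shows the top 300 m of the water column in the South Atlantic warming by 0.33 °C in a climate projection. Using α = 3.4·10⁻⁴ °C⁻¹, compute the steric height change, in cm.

Δh = 3.37 cm

Δh = αΔT·H = 3.4×10⁻⁴ × 0.33 × 300 = 0.03366 m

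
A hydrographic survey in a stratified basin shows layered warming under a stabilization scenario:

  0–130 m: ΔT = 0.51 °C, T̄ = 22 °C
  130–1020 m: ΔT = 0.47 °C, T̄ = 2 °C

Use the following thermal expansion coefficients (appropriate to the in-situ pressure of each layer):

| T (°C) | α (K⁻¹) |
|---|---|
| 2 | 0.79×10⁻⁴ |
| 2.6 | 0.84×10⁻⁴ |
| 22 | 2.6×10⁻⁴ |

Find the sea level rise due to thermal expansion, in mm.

Layer 1 at 22 °C → α = 2.6×10⁻⁴ K⁻¹
Layer 2 at 2 °C → α = 0.79×10⁻⁴ K⁻¹
130 × 0.51 × 2.6×10⁻⁴ = 0.017238 m
Layer 2: 0.47 × 0.79×10⁻⁴ × 890 = 0.0330457 m
Δh = 0.017238 + 0.0330457 = 0.0502837 m

Δh = 50 mm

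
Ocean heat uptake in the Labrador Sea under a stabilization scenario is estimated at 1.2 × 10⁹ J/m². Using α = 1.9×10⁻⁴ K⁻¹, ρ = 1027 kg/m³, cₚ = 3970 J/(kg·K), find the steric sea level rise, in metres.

0.0559 m

Δh = αQ/(ρcₚ) = 1.9×10⁻⁴ × 1.2×10⁹ / (1027 × 3970) ≈ 0.055921 m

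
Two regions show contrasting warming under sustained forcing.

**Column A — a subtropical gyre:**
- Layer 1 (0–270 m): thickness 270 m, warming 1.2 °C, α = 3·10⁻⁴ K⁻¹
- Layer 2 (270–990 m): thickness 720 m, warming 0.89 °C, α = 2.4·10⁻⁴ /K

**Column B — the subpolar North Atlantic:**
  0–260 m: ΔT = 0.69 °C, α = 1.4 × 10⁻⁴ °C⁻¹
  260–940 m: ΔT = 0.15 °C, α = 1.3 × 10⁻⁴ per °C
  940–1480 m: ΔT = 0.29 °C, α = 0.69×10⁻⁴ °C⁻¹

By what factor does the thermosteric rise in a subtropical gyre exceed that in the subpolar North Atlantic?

≈ 5.10×

A 0–270 m: 270 × 3×10⁻⁴ × 1.2 = 0.09720 m
A 270–990 m: 0.89 × 720 × 2.4×10⁻⁴ = 0.153792 m
A total: 0.250992 m
B Layer 1: 1.4×10⁻⁴ × 260 × 0.69 = 0.025116 m
B 260–940 m: 1.3×10⁻⁴ × 680 × 0.15 = 0.01326 m
B 940–1480 m: 0.29 × 540 × 0.69×10⁻⁴ = 0.0108054 m
B total: 0.0491814 m
Ratio: 0.250992 / 0.0491814 ≈ 5.103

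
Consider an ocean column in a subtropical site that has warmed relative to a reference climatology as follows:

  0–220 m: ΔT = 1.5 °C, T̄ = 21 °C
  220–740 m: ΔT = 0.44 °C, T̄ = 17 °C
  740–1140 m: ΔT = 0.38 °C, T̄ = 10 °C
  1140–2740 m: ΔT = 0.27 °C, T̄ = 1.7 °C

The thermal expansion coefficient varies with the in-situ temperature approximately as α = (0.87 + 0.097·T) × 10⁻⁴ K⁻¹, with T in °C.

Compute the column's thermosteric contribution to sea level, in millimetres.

226 mm of thermosteric rise

Layer 1: α = (0.87 + 0.097×21)×10⁻⁴ = 2.907×10⁻⁴ K⁻¹
Layer 2: α = (0.87 + 0.097×17)×10⁻⁴ = 2.519×10⁻⁴ K⁻¹
Layer 3: α = (0.87 + 0.097×10)×10⁻⁴ = 1.84×10⁻⁴ K⁻¹
Layer 4: α = (0.87 + 0.097×1.7)×10⁻⁴ = 1.0349×10⁻⁴ K⁻¹
1.5 × 220 × 2.907×10⁻⁴ = 0.095931 m
Layer 2: 2.519×10⁻⁴ × 0.44 × 520 = 0.05763472 m
1.84×10⁻⁴ × 0.38 × 400 = 0.027968 m
Layer 4: 1600 × 1.0349×10⁻⁴ × 0.27 = 0.04470768 m
Δh = 0.095931 + 0.05763472 + 0.027968 + 0.04470768 = 0.2262414 m ≈ 226 mm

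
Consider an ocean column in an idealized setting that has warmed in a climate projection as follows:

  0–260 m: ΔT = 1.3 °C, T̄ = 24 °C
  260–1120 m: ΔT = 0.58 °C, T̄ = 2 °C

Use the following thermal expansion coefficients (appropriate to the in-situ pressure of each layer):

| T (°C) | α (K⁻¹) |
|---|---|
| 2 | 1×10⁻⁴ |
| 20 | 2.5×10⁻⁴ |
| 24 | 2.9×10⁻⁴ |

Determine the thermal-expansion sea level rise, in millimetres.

about 148 mm

Layer 1 at 24 °C → α = 2.9×10⁻⁴ K⁻¹
Layer 2 at 2 °C → α = 1×10⁻⁴ K⁻¹
1.3 × 260 × 2.9×10⁻⁴ = 0.09802 m
860 × 0.58 × 1×10⁻⁴ = 0.04988 m
Δh = 0.09802 + 0.04988 = 0.14790 m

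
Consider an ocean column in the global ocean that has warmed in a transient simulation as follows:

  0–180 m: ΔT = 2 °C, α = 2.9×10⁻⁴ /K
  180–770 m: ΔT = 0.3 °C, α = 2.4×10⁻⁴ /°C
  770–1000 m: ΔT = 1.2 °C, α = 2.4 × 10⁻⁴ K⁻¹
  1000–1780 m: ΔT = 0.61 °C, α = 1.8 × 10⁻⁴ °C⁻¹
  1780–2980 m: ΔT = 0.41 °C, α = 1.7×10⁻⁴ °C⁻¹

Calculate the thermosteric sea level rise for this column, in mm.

Δh ≈ 380 mm

Layer 1: 180 × 2 × 2.9×10⁻⁴ = 0.10440 m
590 × 2.4×10⁻⁴ × 0.3 = 0.04248 m
Layer 3: 1.2 × 230 × 2.4×10⁻⁴ = 0.06624 m
Layer 4: 0.61 × 780 × 1.8×10⁻⁴ = 0.085644 m
1780–2980 m: 1200 × 0.41 × 1.7×10⁻⁴ = 0.08364 m
Δh = 0.10440 + 0.04248 + 0.06624 + 0.085644 + 0.08364 = 0.382404 m ≈ 380 mm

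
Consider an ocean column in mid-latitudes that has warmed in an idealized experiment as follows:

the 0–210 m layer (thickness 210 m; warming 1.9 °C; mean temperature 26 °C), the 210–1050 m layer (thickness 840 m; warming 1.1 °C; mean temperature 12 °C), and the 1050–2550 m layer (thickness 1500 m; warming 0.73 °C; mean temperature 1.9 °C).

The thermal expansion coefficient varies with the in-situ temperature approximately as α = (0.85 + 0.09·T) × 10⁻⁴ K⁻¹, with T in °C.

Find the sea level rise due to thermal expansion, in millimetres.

Layer 1: α = (0.85 + 0.09×26)×10⁻⁴ = 3.19×10⁻⁴ K⁻¹
Layer 2: α = (0.85 + 0.09×12)×10⁻⁴ = 1.93×10⁻⁴ K⁻¹
Layer 3: α = (0.85 + 0.09×1.9)×10⁻⁴ = 1.021×10⁻⁴ K⁻¹
Layer 1: 3.19×10⁻⁴ × 1.9 × 210 = 0.127281 m
840 × 1.1 × 1.93×10⁻⁴ = 0.178332 m
1050–2550 m: 0.73 × 1500 × 1.021×10⁻⁴ = 0.1117995 m
Δh = 0.127281 + 0.178332 + 0.1117995 = 0.4174125 m

about 417 mm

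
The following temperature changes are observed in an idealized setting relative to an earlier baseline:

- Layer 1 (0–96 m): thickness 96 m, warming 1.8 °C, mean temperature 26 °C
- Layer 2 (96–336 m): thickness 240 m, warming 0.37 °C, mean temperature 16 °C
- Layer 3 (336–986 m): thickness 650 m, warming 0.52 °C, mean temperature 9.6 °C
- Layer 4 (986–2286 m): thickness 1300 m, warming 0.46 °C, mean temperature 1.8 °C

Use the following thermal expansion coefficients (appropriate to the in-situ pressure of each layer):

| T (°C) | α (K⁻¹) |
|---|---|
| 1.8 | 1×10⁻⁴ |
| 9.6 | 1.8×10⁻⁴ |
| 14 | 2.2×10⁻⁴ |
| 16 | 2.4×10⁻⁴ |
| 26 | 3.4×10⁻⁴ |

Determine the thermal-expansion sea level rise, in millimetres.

Layer 1 at 26 °C → α = 3.4×10⁻⁴ K⁻¹
Layer 2 at 16 °C → α = 2.4×10⁻⁴ K⁻¹
Layer 3 at 9.6 °C → α = 1.8×10⁻⁴ K⁻¹
Layer 4 at 1.8 °C → α = 1×10⁻⁴ K⁻¹
Layer 1: 1.8 × 96 × 3.4×10⁻⁴ = 0.058752 m
2.4×10⁻⁴ × 0.37 × 240 = 0.021312 m
Layer 3: 0.52 × 650 × 1.8×10⁻⁴ = 0.06084 m
986–2286 m: 0.46 × 1×10⁻⁴ × 1300 = 0.05980 m
Δh = 0.058752 + 0.021312 + 0.06084 + 0.05980 = 0.200704 m

Δh ≈ 201 mm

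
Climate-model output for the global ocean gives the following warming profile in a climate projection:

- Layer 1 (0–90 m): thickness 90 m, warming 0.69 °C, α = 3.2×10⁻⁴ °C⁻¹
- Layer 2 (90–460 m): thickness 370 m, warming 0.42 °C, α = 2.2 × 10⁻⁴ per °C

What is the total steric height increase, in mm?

0.69 × 3.2×10⁻⁴ × 90 = 0.019872 m
90–460 m: 0.42 × 2.2×10⁻⁴ × 370 = 0.034188 m
Δh = 0.019872 + 0.034188 = 0.05406 m ≈ 54.1 mm

Δh = 54.1 mm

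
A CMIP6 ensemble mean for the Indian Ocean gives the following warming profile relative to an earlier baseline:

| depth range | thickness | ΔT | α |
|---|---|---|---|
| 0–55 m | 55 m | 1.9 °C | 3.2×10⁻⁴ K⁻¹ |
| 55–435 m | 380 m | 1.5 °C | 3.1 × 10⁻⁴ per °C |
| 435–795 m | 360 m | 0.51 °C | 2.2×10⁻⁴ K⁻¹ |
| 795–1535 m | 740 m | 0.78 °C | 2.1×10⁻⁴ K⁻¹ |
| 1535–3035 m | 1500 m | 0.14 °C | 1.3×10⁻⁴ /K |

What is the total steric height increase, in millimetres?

399 mm

55 × 1.9 × 3.2×10⁻⁴ = 0.03344 m
Layer 2: 3.1×10⁻⁴ × 1.5 × 380 = 0.17670 m
435–795 m: 360 × 2.2×10⁻⁴ × 0.51 = 0.040392 m
2.1×10⁻⁴ × 740 × 0.78 = 0.121212 m
1535–3035 m: 1500 × 1.3×10⁻⁴ × 0.14 = 0.02730 m
Δh = 0.03344 + 0.17670 + 0.040392 + 0.121212 + 0.02730 = 0.399044 m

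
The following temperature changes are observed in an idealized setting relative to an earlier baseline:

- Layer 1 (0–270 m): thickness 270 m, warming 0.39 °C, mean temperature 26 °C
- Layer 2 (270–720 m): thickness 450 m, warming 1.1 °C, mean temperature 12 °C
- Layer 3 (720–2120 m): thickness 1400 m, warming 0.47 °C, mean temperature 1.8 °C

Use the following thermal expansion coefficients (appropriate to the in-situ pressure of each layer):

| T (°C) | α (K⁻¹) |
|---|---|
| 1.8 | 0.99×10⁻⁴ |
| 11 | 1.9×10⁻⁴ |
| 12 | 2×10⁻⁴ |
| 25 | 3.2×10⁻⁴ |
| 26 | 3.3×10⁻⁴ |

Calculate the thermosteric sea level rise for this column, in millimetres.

Layer 1 at 26 °C → α = 3.3×10⁻⁴ K⁻¹
Layer 2 at 12 °C → α = 2×10⁻⁴ K⁻¹
Layer 3 at 1.8 °C → α = 0.99×10⁻⁴ K⁻¹
0–270 m: 0.39 × 3.3×10⁻⁴ × 270 = 0.034749 m
Layer 2: 1.1 × 2×10⁻⁴ × 450 = 0.09900 m
Layer 3: 1400 × 0.47 × 0.99×10⁻⁴ = 0.065142 m
Δh = 0.034749 + 0.09900 + 0.065142 = 0.198891 m ≈ 199 mm

199 mm of thermosteric rise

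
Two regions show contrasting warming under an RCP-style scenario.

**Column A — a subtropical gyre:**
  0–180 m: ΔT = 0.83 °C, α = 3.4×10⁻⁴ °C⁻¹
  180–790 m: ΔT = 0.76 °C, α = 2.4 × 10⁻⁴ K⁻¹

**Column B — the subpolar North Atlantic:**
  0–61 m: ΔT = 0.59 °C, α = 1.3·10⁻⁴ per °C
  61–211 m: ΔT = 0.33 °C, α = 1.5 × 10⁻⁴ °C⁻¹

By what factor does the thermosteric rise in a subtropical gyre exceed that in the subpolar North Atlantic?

A 0–180 m: 0.83 × 180 × 3.4×10⁻⁴ = 0.050796 m
A 610 × 0.76 × 2.4×10⁻⁴ = 0.111264 m
A total: 0.16206 m
B 0–61 m: 1.3×10⁻⁴ × 0.59 × 61 = 0.0046787 m
B 61–211 m: 1.5×10⁻⁴ × 150 × 0.33 = 0.007425 m
B total: 0.0121037 m
Ratio: 0.16206 / 0.0121037 ≈ 13.39

≈ 13.4×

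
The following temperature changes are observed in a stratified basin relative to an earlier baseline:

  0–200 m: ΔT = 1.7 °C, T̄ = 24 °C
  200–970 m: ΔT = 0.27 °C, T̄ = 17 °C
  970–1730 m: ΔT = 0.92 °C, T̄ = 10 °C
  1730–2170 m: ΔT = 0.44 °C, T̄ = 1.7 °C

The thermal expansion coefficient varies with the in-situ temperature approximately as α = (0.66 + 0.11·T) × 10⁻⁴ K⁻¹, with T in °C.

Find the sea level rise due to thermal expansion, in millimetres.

about 304 mm

Layer 1: α = (0.66 + 0.11×24)×10⁻⁴ = 3.3×10⁻⁴ K⁻¹
Layer 2: α = (0.66 + 0.11×17)×10⁻⁴ = 2.53×10⁻⁴ K⁻¹
Layer 3: α = (0.66 + 0.11×10)×10⁻⁴ = 1.76×10⁻⁴ K⁻¹
Layer 4: α = (0.66 + 0.11×1.7)×10⁻⁴ = 0.847×10⁻⁴ K⁻¹
0–200 m: 200 × 3.3×10⁻⁴ × 1.7 = 0.11220 m
200–970 m: 2.53×10⁻⁴ × 770 × 0.27 = 0.0525987 m
970–1730 m: 760 × 0.92 × 1.76×10⁻⁴ = 0.1230592 m
1730–2170 m: 0.847×10⁻⁴ × 0.44 × 440 = 0.01639792 m
Δh = 0.11220 + 0.0525987 + 0.1230592 + 0.01639792 = 0.30425582 m ≈ 304 mm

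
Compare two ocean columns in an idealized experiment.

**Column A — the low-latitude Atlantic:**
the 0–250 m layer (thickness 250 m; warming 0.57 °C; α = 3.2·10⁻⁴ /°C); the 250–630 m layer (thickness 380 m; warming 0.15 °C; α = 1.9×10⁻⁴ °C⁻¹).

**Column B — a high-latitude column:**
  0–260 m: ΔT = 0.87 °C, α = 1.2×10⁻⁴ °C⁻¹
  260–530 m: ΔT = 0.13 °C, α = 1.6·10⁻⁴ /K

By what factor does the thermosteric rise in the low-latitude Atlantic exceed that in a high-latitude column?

A Layer 1: 3.2×10⁻⁴ × 250 × 0.57 = 0.04560 m
A Layer 2: 1.9×10⁻⁴ × 380 × 0.15 = 0.01083 m
A total: 0.05643 m
B Layer 1: 0.87 × 1.2×10⁻⁴ × 260 = 0.027144 m
B Layer 2: 270 × 1.6×10⁻⁴ × 0.13 = 0.005616 m
B total: 0.03276 m
Ratio: 0.05643 / 0.03276 ≈ 1.723

≈ 1.7×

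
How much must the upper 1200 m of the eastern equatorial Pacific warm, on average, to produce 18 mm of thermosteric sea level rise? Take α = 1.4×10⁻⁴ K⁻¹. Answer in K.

0.107 K

ΔT = Δh/(αH) = 0.018 / (1.4×10⁻⁴ × 1200) ≈ 0.1071 K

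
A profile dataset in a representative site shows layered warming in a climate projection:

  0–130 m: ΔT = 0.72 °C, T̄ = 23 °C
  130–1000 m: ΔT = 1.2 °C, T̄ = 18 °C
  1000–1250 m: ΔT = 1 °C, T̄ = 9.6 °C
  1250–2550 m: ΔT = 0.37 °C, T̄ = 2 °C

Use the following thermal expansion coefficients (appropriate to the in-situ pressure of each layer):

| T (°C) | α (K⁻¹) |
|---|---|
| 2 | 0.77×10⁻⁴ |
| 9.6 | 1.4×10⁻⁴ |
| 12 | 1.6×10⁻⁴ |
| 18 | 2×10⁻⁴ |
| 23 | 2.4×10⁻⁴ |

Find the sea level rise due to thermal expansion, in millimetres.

about 300 mm

Layer 1 at 23 °C → α = 2.4×10⁻⁴ K⁻¹
Layer 2 at 18 °C → α = 2×10⁻⁴ K⁻¹
Layer 3 at 9.6 °C → α = 1.4×10⁻⁴ K⁻¹
Layer 4 at 2 °C → α = 0.77×10⁻⁴ K⁻¹
130 × 0.72 × 2.4×10⁻⁴ = 0.022464 m
Layer 2: 870 × 2×10⁻⁴ × 1.2 = 0.20880 m
1 × 250 × 1.4×10⁻⁴ = 0.03500 m
1300 × 0.37 × 0.77×10⁻⁴ = 0.037037 m
Δh = 0.022464 + 0.20880 + 0.03500 + 0.037037 = 0.303301 m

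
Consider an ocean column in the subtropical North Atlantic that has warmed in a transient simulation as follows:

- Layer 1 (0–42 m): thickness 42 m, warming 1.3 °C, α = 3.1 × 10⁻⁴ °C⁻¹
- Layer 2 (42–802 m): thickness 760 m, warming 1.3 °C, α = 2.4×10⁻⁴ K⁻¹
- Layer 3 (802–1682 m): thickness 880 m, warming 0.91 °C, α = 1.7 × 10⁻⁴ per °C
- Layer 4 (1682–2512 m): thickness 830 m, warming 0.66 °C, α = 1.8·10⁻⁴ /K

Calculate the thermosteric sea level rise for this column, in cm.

Layer 1: 1.3 × 3.1×10⁻⁴ × 42 = 0.016926 m
1.3 × 760 × 2.4×10⁻⁴ = 0.23712 m
0.91 × 1.7×10⁻⁴ × 880 = 0.136136 m
1682–2512 m: 830 × 1.8×10⁻⁴ × 0.66 = 0.098604 m
Δh = 0.016926 + 0.23712 + 0.136136 + 0.098604 = 0.488786 m ≈ 49 cm

49 cm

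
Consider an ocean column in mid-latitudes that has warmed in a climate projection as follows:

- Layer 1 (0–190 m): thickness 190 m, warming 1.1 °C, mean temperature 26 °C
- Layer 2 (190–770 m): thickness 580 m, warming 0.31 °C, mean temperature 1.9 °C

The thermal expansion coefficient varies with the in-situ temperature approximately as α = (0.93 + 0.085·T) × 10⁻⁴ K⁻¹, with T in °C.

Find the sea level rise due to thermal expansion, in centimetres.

8.53 cm

Layer 1: α = (0.93 + 0.085×26)×10⁻⁴ = 3.14×10⁻⁴ K⁻¹
Layer 2: α = (0.93 + 0.085×1.9)×10⁻⁴ = 1.0915×10⁻⁴ K⁻¹
Layer 1: 3.14×10⁻⁴ × 1.1 × 190 = 0.065626 m
Layer 2: 580 × 0.31 × 1.0915×10⁻⁴ = 0.01962517 m
Δh = 0.065626 + 0.01962517 = 0.08525117 m ≈ 8.53 cm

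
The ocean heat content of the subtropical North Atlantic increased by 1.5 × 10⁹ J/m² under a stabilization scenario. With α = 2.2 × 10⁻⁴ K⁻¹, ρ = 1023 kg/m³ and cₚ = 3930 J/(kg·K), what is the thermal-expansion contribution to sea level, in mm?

Δh = αQ/(ρcₚ) = 2.2×10⁻⁴ × 1.5×10⁹ / (1023 × 3930) ≈ 0.082082 m

Δh = 82.1 mm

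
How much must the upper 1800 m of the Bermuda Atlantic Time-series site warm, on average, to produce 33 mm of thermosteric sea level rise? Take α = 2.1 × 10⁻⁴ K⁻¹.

about 0.0873 K

ΔT = Δh/(αH) = 0.033 / (2.1×10⁻⁴ × 1800) ≈ 0.08730 K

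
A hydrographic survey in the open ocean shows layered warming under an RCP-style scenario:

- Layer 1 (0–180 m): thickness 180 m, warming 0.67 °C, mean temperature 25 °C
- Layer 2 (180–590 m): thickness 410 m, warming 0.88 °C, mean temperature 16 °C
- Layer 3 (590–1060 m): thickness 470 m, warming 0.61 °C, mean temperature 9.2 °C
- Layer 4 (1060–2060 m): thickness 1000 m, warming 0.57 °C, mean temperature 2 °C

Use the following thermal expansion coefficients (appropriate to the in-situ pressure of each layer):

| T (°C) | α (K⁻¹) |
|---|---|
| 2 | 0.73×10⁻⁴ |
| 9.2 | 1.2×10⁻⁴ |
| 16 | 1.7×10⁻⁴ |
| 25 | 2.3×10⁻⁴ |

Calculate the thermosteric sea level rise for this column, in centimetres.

Layer 1 at 25 °C → α = 2.3×10⁻⁴ K⁻¹
Layer 2 at 16 °C → α = 1.7×10⁻⁴ K⁻¹
Layer 3 at 9.2 °C → α = 1.2×10⁻⁴ K⁻¹
Layer 4 at 2 °C → α = 0.73×10⁻⁴ K⁻¹
Layer 1: 180 × 2.3×10⁻⁴ × 0.67 = 0.027738 m
Layer 2: 1.7×10⁻⁴ × 0.88 × 410 = 0.061336 m
590–1060 m: 1.2×10⁻⁴ × 470 × 0.61 = 0.034404 m
Layer 4: 0.57 × 1000 × 0.73×10⁻⁴ = 0.04161 m
Δh = 0.027738 + 0.061336 + 0.034404 + 0.04161 = 0.165088 m ≈ 16.5 cm

16.5 cm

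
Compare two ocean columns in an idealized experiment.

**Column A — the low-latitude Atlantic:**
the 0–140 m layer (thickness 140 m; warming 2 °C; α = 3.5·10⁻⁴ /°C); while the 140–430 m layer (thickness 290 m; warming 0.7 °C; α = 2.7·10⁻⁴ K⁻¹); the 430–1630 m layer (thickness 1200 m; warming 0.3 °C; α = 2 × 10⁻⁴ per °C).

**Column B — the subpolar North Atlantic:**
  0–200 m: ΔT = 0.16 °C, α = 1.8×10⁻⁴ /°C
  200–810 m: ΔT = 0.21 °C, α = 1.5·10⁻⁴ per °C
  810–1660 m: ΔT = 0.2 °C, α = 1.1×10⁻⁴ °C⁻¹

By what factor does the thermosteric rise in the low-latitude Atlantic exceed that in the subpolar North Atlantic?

≈ 5.1×

A 3.5×10⁻⁴ × 2 × 140 = 0.09800 m
A 2.7×10⁻⁴ × 290 × 0.7 = 0.05481 m
A Layer 3: 1200 × 2×10⁻⁴ × 0.3 = 0.07200 m
A total: 0.22481 m
B 1.8×10⁻⁴ × 200 × 0.16 = 0.00576 m
B Layer 2: 610 × 1.5×10⁻⁴ × 0.21 = 0.019215 m
B 810–1660 m: 0.2 × 850 × 1.1×10⁻⁴ = 0.01870 m
B total: 0.043675 m
Ratio: 0.22481 / 0.043675 ≈ 5.147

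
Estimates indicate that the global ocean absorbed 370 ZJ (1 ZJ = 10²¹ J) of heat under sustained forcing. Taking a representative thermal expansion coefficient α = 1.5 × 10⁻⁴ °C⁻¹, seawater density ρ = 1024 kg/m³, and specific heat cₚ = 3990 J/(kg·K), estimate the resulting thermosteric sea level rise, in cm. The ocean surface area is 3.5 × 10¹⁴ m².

about 3.88 cm

Per unit area: Q = 370×10²¹ / (3.5×10¹⁴) ≈ 1.057×10⁹ J/m²
Δh = αQ/(ρcₚ) = 1.5×10⁻⁴ × 1.057×10⁹ / (1024 × 3990) ≈ 0.038806 m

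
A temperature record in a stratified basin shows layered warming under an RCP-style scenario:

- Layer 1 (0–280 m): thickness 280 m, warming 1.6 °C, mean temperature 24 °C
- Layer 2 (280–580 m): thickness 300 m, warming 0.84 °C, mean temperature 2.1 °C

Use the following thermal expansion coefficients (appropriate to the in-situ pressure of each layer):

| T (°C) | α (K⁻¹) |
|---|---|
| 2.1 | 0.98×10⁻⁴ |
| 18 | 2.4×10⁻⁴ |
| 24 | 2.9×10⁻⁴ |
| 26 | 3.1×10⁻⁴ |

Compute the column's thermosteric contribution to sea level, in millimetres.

Δh = 155 mm

Layer 1 at 24 °C → α = 2.9×10⁻⁴ K⁻¹
Layer 2 at 2.1 °C → α = 0.98×10⁻⁴ K⁻¹
0–280 m: 1.6 × 2.9×10⁻⁴ × 280 = 0.12992 m
0.84 × 300 × 0.98×10⁻⁴ = 0.024696 m
Δh = 0.12992 + 0.024696 = 0.154616 m ≈ 155 mm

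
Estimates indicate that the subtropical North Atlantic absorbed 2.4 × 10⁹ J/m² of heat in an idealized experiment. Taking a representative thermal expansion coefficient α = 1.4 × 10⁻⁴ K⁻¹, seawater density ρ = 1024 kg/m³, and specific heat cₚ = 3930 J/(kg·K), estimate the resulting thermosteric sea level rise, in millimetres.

Δh = αQ/(ρcₚ) = 1.4×10⁻⁴ × 2.4×10⁹ / (1024 × 3930) ≈ 0.083492 m

83.5 mm of thermosteric rise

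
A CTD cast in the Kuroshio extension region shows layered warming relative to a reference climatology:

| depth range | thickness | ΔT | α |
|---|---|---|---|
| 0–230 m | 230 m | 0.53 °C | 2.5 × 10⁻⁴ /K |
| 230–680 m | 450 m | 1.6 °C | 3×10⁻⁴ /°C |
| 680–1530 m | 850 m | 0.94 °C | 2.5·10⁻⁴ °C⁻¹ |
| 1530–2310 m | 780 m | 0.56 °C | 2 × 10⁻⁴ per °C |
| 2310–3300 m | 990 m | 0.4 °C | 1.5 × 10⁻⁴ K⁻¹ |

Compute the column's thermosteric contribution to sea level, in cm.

Δh ≈ 59 cm

0–230 m: 0.53 × 230 × 2.5×10⁻⁴ = 0.030475 m
3×10⁻⁴ × 1.6 × 450 = 0.21600 m
Layer 3: 850 × 2.5×10⁻⁴ × 0.94 = 0.19975 m
0.56 × 2×10⁻⁴ × 780 = 0.08736 m
0.4 × 1.5×10⁻⁴ × 990 = 0.05940 m
Δh = 0.030475 + 0.21600 + 0.19975 + 0.08736 + 0.05940 = 0.592985 m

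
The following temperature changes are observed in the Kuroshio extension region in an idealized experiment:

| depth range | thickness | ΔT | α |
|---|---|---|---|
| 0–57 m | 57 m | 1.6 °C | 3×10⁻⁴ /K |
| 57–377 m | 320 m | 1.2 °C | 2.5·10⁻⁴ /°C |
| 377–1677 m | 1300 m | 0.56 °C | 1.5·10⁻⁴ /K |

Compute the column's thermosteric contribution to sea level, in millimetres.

0–57 m: 1.6 × 3×10⁻⁴ × 57 = 0.02736 m
Layer 2: 1.2 × 2.5×10⁻⁴ × 320 = 0.09600 m
377–1677 m: 1.5×10⁻⁴ × 0.56 × 1300 = 0.10920 m
Δh = 0.02736 + 0.09600 + 0.10920 = 0.23256 m ≈ 233 mm

Δh = 233 mm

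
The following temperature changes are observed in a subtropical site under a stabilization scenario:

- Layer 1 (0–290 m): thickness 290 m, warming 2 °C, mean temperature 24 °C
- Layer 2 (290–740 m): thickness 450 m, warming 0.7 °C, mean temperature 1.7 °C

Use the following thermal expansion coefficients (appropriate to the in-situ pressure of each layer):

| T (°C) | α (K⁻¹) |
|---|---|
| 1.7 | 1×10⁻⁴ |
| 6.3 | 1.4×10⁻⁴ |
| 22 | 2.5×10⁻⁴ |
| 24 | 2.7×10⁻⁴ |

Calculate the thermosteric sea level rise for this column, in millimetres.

Δh ≈ 190 mm

Layer 1 at 24 °C → α = 2.7×10⁻⁴ K⁻¹
Layer 2 at 1.7 °C → α = 1×10⁻⁴ K⁻¹
0–290 m: 290 × 2 × 2.7×10⁻⁴ = 0.15660 m
290–740 m: 1×10⁻⁴ × 450 × 0.7 = 0.03150 m
Δh = 0.15660 + 0.03150 = 0.18810 m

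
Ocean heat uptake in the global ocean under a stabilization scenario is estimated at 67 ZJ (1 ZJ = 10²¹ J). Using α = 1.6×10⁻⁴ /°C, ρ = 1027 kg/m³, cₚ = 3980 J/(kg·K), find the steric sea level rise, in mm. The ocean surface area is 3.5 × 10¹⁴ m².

Per unit area: Q = 67×10²¹ / (3.5×10¹⁴) ≈ 1.914×10⁸ J/m²
Δh = αQ/(ρcₚ) = 1.6×10⁻⁴ × 1.914×10⁸ / (1027 × 3980) ≈ 0.0074922 m

Δh ≈ 7.5 mm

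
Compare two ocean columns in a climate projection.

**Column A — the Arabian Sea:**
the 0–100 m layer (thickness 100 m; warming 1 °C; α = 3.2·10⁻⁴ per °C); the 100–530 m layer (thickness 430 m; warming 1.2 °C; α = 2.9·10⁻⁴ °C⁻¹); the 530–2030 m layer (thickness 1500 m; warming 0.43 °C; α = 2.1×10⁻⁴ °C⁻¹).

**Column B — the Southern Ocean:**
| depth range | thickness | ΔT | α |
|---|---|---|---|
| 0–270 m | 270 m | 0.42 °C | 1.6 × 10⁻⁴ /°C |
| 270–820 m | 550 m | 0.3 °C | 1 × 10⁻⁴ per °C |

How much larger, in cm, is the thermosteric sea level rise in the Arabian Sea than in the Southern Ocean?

28 cm larger

A Layer 1: 100 × 3.2×10⁻⁴ × 1 = 0.03200 m
A 100–530 m: 1.2 × 430 × 2.9×10⁻⁴ = 0.14964 m
A Layer 3: 2.1×10⁻⁴ × 0.43 × 1500 = 0.13545 m
A total: 0.31709 m
B Layer 1: 270 × 1.6×10⁻⁴ × 0.42 = 0.018144 m
B 270–820 m: 550 × 0.3 × 1×10⁻⁴ = 0.01650 m
B total: 0.034644 m
Difference: 0.31709 − 0.034644 = 0.282446 m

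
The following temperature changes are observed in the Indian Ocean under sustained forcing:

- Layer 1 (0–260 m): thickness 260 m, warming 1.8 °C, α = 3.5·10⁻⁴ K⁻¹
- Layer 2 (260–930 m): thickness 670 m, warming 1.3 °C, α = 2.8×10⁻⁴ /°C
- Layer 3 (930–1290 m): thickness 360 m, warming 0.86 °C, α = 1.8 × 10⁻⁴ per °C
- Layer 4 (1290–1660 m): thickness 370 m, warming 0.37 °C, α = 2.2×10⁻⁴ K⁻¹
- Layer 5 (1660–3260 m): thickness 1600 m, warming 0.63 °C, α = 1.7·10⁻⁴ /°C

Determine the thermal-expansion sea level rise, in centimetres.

260 × 1.8 × 3.5×10⁻⁴ = 0.16380 m
260–930 m: 2.8×10⁻⁴ × 1.3 × 670 = 0.24388 m
930–1290 m: 0.86 × 360 × 1.8×10⁻⁴ = 0.055728 m
370 × 0.37 × 2.2×10⁻⁴ = 0.030118 m
1660–3260 m: 0.63 × 1.7×10⁻⁴ × 1600 = 0.17136 m
Δh = 0.16380 + 0.24388 + 0.055728 + 0.030118 + 0.17136 = 0.664886 m

Δh ≈ 66.5 cm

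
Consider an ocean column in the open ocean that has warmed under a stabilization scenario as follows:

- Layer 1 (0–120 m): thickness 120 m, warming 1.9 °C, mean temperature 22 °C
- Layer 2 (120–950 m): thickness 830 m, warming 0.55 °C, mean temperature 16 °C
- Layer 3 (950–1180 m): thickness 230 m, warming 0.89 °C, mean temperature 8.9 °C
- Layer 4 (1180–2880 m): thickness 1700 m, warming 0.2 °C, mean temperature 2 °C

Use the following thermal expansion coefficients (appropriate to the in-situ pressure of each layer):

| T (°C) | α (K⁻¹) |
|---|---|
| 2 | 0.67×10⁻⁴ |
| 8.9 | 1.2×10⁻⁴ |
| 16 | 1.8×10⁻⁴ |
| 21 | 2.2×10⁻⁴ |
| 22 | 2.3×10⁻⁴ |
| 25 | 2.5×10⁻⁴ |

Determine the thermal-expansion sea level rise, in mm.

Layer 1 at 22 °C → α = 2.3×10⁻⁴ K⁻¹
Layer 2 at 16 °C → α = 1.8×10⁻⁴ K⁻¹
Layer 3 at 8.9 °C → α = 1.2×10⁻⁴ K⁻¹
Layer 4 at 2 °C → α = 0.67×10⁻⁴ K⁻¹
Layer 1: 2.3×10⁻⁴ × 120 × 1.9 = 0.05244 m
120–950 m: 0.55 × 830 × 1.8×10⁻⁴ = 0.08217 m
Layer 3: 230 × 0.89 × 1.2×10⁻⁴ = 0.024564 m
1700 × 0.2 × 0.67×10⁻⁴ = 0.02278 m
Δh = 0.05244 + 0.08217 + 0.024564 + 0.02278 = 0.181954 m

about 182 mm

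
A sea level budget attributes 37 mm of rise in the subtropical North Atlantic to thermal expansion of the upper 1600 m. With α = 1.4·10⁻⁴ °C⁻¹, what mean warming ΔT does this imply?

about 0.165 K

ΔT = Δh/(αH) = 0.037 / (1.4×10⁻⁴ × 1600) ≈ 0.1652 K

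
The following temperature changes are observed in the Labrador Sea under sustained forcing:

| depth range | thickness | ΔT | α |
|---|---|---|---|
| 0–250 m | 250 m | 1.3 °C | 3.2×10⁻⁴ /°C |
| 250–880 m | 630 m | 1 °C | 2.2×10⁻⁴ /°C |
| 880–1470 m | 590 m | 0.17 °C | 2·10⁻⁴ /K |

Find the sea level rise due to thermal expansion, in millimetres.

Δh ≈ 263 mm

0–250 m: 250 × 1.3 × 3.2×10⁻⁴ = 0.10400 m
250–880 m: 2.2×10⁻⁴ × 630 × 1 = 0.13860 m
590 × 0.17 × 2×10⁻⁴ = 0.02006 m
Δh = 0.10400 + 0.13860 + 0.02006 = 0.26266 m ≈ 263 mm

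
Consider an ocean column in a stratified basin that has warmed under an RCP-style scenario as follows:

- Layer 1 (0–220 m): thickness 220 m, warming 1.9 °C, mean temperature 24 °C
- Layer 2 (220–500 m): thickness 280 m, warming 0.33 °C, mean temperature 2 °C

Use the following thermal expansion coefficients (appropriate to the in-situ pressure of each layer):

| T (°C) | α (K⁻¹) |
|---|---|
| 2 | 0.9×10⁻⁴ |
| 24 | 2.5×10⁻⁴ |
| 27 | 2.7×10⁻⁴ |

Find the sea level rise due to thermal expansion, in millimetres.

Δh = 110 mm

Layer 1 at 24 °C → α = 2.5×10⁻⁴ K⁻¹
Layer 2 at 2 °C → α = 0.9×10⁻⁴ K⁻¹
0–220 m: 1.9 × 220 × 2.5×10⁻⁴ = 0.10450 m
Layer 2: 0.33 × 0.9×10⁻⁴ × 280 = 0.008316 m
Δh = 0.10450 + 0.008316 = 0.112816 m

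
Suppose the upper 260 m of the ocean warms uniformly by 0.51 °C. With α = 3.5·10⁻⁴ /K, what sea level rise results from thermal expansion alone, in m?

Δh = αΔT·H = 3.5×10⁻⁴ × 0.51 × 260 = 0.04641 m

Δh ≈ 0.046 m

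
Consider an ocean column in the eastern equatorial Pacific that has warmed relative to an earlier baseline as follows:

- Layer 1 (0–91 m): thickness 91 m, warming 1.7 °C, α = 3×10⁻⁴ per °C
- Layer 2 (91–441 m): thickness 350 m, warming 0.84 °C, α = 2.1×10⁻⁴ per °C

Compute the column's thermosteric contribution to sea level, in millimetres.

108 mm

0–91 m: 3×10⁻⁴ × 1.7 × 91 = 0.04641 m
Layer 2: 0.84 × 2.1×10⁻⁴ × 350 = 0.06174 m
Δh = 0.04641 + 0.06174 = 0.10815 m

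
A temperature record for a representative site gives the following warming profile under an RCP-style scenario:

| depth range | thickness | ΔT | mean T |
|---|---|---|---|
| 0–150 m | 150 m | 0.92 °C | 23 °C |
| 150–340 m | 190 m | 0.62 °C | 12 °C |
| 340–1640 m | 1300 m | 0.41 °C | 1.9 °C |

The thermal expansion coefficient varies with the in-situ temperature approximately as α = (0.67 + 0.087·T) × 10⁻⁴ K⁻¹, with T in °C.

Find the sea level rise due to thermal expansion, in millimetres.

102 mm

Layer 1: α = (0.67 + 0.087×23)×10⁻⁴ = 2.671×10⁻⁴ K⁻¹
Layer 2: α = (0.67 + 0.087×12)×10⁻⁴ = 1.714×10⁻⁴ K⁻¹
Layer 3: α = (0.67 + 0.087×1.9)×10⁻⁴ = 0.8353×10⁻⁴ K⁻¹
0–150 m: 0.92 × 2.671×10⁻⁴ × 150 = 0.0368598 m
150–340 m: 0.62 × 190 × 1.714×10⁻⁴ = 0.02019092 m
Layer 3: 0.41 × 1300 × 0.8353×10⁻⁴ = 0.04452149 m
Δh = 0.0368598 + 0.02019092 + 0.04452149 = 0.10157221 m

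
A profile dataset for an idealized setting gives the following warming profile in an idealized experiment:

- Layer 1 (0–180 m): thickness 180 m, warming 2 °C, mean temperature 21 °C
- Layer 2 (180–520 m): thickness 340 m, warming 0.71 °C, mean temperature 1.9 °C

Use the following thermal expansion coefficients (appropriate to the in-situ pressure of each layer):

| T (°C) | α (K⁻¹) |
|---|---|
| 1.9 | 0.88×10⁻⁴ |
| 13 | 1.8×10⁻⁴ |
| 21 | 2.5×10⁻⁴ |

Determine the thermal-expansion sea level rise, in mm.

Layer 1 at 21 °C → α = 2.5×10⁻⁴ K⁻¹
Layer 2 at 1.9 °C → α = 0.88×10⁻⁴ K⁻¹
Layer 1: 2 × 2.5×10⁻⁴ × 180 = 0.09000 m
180–520 m: 0.88×10⁻⁴ × 0.71 × 340 = 0.0212432 m
Δh = 0.09000 + 0.0212432 = 0.1112432 m ≈ 111 mm

about 111 mm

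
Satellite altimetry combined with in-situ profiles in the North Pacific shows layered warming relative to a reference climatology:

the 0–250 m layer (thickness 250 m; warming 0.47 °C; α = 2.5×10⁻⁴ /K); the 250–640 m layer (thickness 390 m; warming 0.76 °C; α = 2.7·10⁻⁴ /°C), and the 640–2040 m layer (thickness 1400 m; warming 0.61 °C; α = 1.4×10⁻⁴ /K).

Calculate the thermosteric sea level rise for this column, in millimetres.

Layer 1: 250 × 2.5×10⁻⁴ × 0.47 = 0.029375 m
2.7×10⁻⁴ × 390 × 0.76 = 0.080028 m
0.61 × 1.4×10⁻⁴ × 1400 = 0.11956 m
Δh = 0.029375 + 0.080028 + 0.11956 = 0.228963 m

230 mm of thermosteric rise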